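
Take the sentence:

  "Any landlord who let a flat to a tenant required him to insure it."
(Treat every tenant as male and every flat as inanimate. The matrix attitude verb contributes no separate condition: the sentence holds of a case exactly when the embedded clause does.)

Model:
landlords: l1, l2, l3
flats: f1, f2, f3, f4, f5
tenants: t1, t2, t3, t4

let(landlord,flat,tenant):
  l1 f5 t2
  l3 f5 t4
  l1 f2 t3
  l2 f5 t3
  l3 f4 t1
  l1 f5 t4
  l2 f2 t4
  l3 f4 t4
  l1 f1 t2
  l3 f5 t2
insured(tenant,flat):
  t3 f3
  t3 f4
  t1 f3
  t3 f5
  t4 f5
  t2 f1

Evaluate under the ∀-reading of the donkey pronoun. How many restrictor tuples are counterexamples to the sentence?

6

"him" takes "a tenant" as antecedent and "it" takes "a flat"; both are donkey pronouns co-varying with the restrictor.
Strong reading: for every (l,f,t) with let(l,f,t), insured(t,f).
Restrictor triples: (l1,f1,t2)→insured(t2,f1) ✓  (l1,f2,t3)→insured(t3,f2) ✗  (l1,f5,t2)→insured(t2,f5) ✗  (l1,f5,t4)→insured(t4,f5) ✓  (l2,f2,t4)→insured(t4,f2) ✗  (l2,f5,t3)→insured(t3,f5) ✓  (l3,f4,t1)→insured(t1,f4) ✗  (l3,f4,t4)→insured(t4,f4) ✗  (l3,f5,t2)→insured(t2,f5) ✗  (l3,f5,t4)→insured(t4,f5) ✓
Counterexamples (restrictor triples failing the scope): 6.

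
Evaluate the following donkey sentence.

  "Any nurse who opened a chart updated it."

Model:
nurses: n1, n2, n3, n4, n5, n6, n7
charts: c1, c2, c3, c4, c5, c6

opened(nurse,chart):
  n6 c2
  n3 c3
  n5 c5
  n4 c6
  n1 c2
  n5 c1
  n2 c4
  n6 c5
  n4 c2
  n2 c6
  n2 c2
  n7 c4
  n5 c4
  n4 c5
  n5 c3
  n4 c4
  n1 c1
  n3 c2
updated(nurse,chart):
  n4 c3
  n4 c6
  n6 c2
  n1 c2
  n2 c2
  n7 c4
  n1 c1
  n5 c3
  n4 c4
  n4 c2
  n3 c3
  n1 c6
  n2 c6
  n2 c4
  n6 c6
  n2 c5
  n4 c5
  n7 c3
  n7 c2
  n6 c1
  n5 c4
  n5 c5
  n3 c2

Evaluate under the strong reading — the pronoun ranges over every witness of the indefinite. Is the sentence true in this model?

"it" takes "a chart" as antecedent — a donkey pronoun bound across the clause boundary.
Strong reading: for every (n,c) with opened(n,c), updated(n,c).
Restrictor pairs: (n1,c1) ✓  (n1,c2) ✓  (n2,c2) ✓  (n2,c4) ✓  (n2,c6) ✓  (n3,c2) ✓  (n3,c3) ✓  (n4,c2) ✓  (n4,c4) ✓  (n4,c5) ✓  (n4,c6) ✓  (n5,c1) ✗  (n5,c3) ✓  (n5,c4) ✓  (n5,c5) ✓  (n6,c2) ✓  (n6,c5) ✗  (n7,c4) ✓
Counterexample: (n5,c1) is in opened but fails the scope.

False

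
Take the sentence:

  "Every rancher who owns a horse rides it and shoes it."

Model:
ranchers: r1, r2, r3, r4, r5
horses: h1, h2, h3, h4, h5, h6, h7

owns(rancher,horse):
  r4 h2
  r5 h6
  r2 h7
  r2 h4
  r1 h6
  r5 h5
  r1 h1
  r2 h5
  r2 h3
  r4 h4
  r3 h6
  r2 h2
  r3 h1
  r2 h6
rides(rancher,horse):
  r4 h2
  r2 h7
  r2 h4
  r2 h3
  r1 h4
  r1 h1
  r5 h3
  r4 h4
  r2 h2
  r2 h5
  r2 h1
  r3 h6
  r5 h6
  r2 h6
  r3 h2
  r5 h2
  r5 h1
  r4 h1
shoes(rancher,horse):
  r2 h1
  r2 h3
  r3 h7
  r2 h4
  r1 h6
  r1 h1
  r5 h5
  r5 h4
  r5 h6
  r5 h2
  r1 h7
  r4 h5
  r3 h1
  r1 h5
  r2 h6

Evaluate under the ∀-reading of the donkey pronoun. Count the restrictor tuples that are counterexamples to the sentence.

"it" takes "a horse" as antecedent — a donkey pronoun bound across the clause boundary.
Strong reading: for every (r,h) with owns(r,h), rides(r,h) ∧ shoes(r,h).
Restrictor pairs: (r1,h1) ✓  (r1,h6) ✗  (r2,h2) ✗  (r2,h3) ✓  (r2,h4) ✓  (r2,h5) ✗  (r2,h6) ✓  (r2,h7) ✗  (r3,h1) ✗  (r3,h6) ✗  (r4,h2) ✗  (r4,h4) ✗  (r5,h5) ✗  (r5,h6) ✓
Counterexamples (restrictor pairs failing the scope): 9.

9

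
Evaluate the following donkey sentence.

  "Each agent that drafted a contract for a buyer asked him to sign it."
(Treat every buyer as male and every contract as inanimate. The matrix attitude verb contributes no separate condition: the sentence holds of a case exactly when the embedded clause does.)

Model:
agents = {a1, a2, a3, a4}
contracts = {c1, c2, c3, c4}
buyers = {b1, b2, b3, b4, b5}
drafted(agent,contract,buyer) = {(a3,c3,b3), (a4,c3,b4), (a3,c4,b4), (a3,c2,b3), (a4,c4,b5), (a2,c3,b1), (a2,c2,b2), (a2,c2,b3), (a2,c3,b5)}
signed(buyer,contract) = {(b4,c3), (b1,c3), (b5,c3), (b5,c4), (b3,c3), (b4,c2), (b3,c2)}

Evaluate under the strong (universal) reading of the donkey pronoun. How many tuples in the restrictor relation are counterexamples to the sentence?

"him" takes "a buyer" as antecedent and "it" takes "a contract"; both are donkey pronouns co-varying with the restrictor.
Strong reading: for every (a,c,b) with drafted(a,c,b), signed(b,c).
Restrictor triples: (a2,c2,b2)→signed(b2,c2) ✗  (a2,c2,b3)→signed(b3,c2) ✓  (a2,c3,b1)→signed(b1,c3) ✓  (a2,c3,b5)→signed(b5,c3) ✓  (a3,c2,b3)→signed(b3,c2) ✓  (a3,c3,b3)→signed(b3,c3) ✓  (a3,c4,b4)→signed(b4,c4) ✗  (a4,c3,b4)→signed(b4,c3) ✓  (a4,c4,b5)→signed(b5,c4) ✓
Counterexamples (restrictor triples failing the scope): 2.

2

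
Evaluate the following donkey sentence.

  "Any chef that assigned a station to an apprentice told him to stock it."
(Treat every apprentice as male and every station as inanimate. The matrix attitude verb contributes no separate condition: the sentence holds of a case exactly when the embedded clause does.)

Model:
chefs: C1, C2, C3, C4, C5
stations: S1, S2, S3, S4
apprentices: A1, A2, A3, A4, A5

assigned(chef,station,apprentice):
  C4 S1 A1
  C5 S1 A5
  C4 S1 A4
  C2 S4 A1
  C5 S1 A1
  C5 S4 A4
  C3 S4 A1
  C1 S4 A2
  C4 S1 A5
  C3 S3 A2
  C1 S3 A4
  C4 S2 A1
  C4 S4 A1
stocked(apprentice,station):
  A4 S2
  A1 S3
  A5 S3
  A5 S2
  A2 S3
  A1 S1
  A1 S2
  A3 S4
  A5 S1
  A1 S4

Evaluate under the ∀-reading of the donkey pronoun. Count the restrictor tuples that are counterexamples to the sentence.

4

"him" takes "an apprentice" as antecedent and "it" takes "a station"; both are donkey pronouns co-varying with the restrictor.
Strong reading: for every (c,s,a) with assigned(c,s,a), stocked(a,s).
Restrictor triples: (C1,S3,A4)→stocked(A4,S3) ✗  (C1,S4,A2)→stocked(A2,S4) ✗  (C2,S4,A1)→stocked(A1,S4) ✓  (C3,S3,A2)→stocked(A2,S3) ✓  (C3,S4,A1)→stocked(A1,S4) ✓  (C4,S1,A1)→stocked(A1,S1) ✓  (C4,S1,A4)→stocked(A4,S1) ✗  (C4,S1,A5)→stocked(A5,S1) ✓  (C4,S2,A1)→stocked(A1,S2) ✓  (C4,S4,A1)→stocked(A1,S4) ✓  (C5,S1,A1)→stocked(A1,S1) ✓  (C5,S1,A5)→stocked(A5,S1) ✓  (C5,S4,A4)→stocked(A4,S4) ✗
Counterexamples (restrictor triples failing the scope): 4.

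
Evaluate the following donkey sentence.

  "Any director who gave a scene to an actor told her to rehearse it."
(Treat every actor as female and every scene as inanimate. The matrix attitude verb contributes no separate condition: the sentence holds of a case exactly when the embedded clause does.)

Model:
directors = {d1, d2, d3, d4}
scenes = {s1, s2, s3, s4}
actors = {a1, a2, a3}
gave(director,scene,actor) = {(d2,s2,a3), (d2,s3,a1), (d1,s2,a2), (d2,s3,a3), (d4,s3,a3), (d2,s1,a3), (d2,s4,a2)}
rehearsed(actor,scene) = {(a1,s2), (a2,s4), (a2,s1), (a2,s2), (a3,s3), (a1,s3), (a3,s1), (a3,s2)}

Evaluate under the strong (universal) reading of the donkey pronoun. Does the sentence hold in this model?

True

"her" takes "an actor" as antecedent and "it" takes "a scene"; both are donkey pronouns co-varying with the restrictor.
Strong reading: for every (d,s,a) with gave(d,s,a), rehearsed(a,s).
Restrictor triples: (d1,s2,a2)→rehearsed(a2,s2) ✓  (d2,s1,a3)→rehearsed(a3,s1) ✓  (d2,s2,a3)→rehearsed(a3,s2) ✓  (d2,s3,a1)→rehearsed(a1,s3) ✓  (d2,s3,a3)→rehearsed(a3,s3) ✓  (d2,s4,a2)→rehearsed(a2,s4) ✓  (d4,s3,a3)→rehearsed(a3,s3) ✓
Every restrictor triple satisfies the scope.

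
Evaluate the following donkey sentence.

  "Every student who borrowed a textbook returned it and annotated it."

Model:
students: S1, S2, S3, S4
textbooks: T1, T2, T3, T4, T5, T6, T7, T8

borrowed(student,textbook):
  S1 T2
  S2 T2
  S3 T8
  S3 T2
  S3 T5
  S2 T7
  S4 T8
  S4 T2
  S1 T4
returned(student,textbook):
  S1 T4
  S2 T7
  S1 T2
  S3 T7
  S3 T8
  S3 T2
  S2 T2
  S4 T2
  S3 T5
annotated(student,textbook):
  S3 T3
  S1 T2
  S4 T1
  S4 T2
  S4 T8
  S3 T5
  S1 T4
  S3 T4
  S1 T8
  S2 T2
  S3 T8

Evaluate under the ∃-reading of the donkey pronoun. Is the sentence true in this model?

"it" takes "a textbook" as antecedent — a donkey pronoun bound across the clause boundary.
Weak reading: every student s with some borrowed-textbook has at least one borrowed-textbook t such that returned(s,t) ∧ annotated(s,t).
Per student: S1:✓  S2:✓  S3:✓  S4:✓
Every student in the restrictor has a witness.

True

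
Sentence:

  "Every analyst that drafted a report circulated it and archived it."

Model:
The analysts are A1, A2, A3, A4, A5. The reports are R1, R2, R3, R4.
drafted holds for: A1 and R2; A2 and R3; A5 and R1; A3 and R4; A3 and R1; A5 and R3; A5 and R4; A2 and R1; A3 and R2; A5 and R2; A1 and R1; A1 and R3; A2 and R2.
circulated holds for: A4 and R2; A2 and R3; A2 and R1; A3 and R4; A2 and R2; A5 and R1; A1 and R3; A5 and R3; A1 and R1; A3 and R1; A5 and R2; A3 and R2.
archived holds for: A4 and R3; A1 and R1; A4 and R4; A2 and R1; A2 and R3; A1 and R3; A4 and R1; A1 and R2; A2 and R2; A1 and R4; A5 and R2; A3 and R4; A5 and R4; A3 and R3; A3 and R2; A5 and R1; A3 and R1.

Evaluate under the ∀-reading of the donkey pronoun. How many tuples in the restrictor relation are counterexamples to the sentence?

"it" takes "a report" as antecedent — a donkey pronoun bound across the clause boundary.
Strong reading: for every (a,r) with drafted(a,r), circulated(a,r) ∧ archived(a,r).
Restrictor pairs: (A1,R1) ✓  (A1,R2) ✗  (A1,R3) ✓  (A2,R1) ✓  (A2,R2) ✓  (A2,R3) ✓  (A3,R1) ✓  (A3,R2) ✓  (A3,R4) ✓  (A5,R1) ✓  (A5,R2) ✓  (A5,R3) ✗  (A5,R4) ✗
Counterexamples (restrictor pairs failing the scope): 3.

3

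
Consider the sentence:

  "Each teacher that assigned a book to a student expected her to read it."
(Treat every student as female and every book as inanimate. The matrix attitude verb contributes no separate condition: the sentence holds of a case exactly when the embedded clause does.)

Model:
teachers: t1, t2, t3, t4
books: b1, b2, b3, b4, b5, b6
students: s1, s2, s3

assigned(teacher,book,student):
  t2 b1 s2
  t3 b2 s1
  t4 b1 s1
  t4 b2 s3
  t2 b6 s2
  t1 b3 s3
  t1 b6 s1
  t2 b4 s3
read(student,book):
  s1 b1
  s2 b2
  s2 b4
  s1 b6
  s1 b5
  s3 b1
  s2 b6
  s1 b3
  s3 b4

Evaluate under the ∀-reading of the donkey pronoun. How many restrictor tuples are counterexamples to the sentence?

"her" takes "a student" as antecedent and "it" takes "a book"; both are donkey pronouns co-varying with the restrictor.
Strong reading: for every (t,b,s) with assigned(t,b,s), read(s,b).
Restrictor triples: (t1,b3,s3)→read(s3,b3) ✗  (t1,b6,s1)→read(s1,b6) ✓  (t2,b1,s2)→read(s2,b1) ✗  (t2,b4,s3)→read(s3,b4) ✓  (t2,b6,s2)→read(s2,b6) ✓  (t3,b2,s1)→read(s1,b2) ✗  (t4,b1,s1)→read(s1,b1) ✓  (t4,b2,s3)→read(s3,b2) ✗
Counterexamples (restrictor triples failing the scope): 4.

4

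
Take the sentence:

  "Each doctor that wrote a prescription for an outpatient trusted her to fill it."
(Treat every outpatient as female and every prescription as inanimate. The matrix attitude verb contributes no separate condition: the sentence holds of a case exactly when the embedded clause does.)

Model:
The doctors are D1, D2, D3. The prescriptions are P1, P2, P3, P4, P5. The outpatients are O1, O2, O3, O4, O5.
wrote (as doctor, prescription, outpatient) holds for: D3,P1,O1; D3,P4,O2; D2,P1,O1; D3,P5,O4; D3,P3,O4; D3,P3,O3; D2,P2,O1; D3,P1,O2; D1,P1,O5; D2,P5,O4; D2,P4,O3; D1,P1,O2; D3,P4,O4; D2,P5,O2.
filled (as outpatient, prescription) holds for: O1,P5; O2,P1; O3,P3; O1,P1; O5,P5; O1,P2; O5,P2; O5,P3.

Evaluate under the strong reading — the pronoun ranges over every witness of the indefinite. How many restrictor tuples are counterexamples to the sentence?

8

"her" takes "an outpatient" as antecedent and "it" takes "a prescription"; both are donkey pronouns co-varying with the restrictor.
Strong reading: for every (d,p,o) with wrote(d,p,o), filled(o,p).
Restrictor triples: (D1,P1,O2)→filled(O2,P1) ✓  (D1,P1,O5)→filled(O5,P1) ✗  (D2,P1,O1)→filled(O1,P1) ✓  (D2,P2,O1)→filled(O1,P2) ✓  (D2,P4,O3)→filled(O3,P4) ✗  (D2,P5,O2)→filled(O2,P5) ✗  (D2,P5,O4)→filled(O4,P5) ✗  (D3,P1,O1)→filled(O1,P1) ✓  (D3,P1,O2)→filled(O2,P1) ✓  (D3,P3,O3)→filled(O3,P3) ✓  (D3,P3,O4)→filled(O4,P3) ✗  (D3,P4,O2)→filled(O2,P4) ✗  (D3,P4,O4)→filled(O4,P4) ✗  (D3,P5,O4)→filled(O4,P5) ✗
Counterexamples (restrictor triples failing the scope): 8.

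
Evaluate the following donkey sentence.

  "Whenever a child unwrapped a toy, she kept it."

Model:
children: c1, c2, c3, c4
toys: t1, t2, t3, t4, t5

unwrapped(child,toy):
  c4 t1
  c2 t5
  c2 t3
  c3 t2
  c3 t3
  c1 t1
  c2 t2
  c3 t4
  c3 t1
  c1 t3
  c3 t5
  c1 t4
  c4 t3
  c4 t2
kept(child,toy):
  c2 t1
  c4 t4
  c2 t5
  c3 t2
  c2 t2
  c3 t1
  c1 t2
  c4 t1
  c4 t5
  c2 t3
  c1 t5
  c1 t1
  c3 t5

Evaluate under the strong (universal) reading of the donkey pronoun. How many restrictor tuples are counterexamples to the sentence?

"it" takes "a toy" as antecedent — a donkey pronoun bound across the clause boundary.
Strong reading: for every (c,t) with unwrapped(c,t), kept(c,t).
Restrictor pairs: (c1,t1) ✓  (c1,t3) ✗  (c1,t4) ✗  (c2,t2) ✓  (c2,t3) ✓  (c2,t5) ✓  (c3,t1) ✓  (c3,t2) ✓  (c3,t3) ✗  (c3,t4) ✗  (c3,t5) ✓  (c4,t1) ✓  (c4,t2) ✗  (c4,t3) ✗
Counterexamples (restrictor pairs failing the scope): 6.

6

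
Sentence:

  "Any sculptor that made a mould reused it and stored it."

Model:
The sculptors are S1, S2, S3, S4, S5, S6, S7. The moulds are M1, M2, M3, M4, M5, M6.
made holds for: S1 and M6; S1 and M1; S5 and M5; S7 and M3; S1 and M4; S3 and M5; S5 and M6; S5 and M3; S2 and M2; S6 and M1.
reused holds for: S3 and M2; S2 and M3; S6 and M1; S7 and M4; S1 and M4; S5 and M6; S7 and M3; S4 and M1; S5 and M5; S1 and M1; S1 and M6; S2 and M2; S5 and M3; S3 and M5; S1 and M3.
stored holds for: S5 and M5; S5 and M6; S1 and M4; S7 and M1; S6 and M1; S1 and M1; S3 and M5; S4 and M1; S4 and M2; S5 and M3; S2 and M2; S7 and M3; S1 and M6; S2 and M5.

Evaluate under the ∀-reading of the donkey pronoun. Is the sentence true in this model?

"it" takes "a mould" as antecedent — a donkey pronoun bound across the clause boundary.
Strong reading: for every (s,m) with made(s,m), reused(s,m) ∧ stored(s,m).
Restrictor pairs: (S1,M1) ✓  (S1,M4) ✓  (S1,M6) ✓  (S2,M2) ✓  (S3,M5) ✓  (S5,M3) ✓  (S5,M5) ✓  (S5,M6) ✓  (S6,M1) ✓  (S7,M3) ✓
Every restrictor pair satisfies the scope.

True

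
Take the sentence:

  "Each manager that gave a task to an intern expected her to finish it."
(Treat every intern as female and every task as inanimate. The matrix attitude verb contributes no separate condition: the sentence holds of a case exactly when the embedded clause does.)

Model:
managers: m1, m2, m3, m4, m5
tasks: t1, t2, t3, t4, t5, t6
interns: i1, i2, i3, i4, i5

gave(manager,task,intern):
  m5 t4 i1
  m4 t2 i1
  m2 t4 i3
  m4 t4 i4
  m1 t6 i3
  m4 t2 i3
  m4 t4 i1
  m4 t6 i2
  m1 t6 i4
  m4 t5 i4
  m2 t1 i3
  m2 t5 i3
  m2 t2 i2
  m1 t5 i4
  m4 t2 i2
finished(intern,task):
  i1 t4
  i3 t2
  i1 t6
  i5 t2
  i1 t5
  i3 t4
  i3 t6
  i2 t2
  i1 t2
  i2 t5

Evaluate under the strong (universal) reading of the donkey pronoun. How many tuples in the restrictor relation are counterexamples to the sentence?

"her" takes "an intern" as antecedent and "it" takes "a task"; both are donkey pronouns co-varying with the restrictor.
Strong reading: for every (m,t,i) with gave(m,t,i), finished(i,t).
Restrictor triples: (m1,t5,i4)→finished(i4,t5) ✗  (m1,t6,i3)→finished(i3,t6) ✓  (m1,t6,i4)→finished(i4,t6) ✗  (m2,t1,i3)→finished(i3,t1) ✗  (m2,t2,i2)→finished(i2,t2) ✓  (m2,t4,i3)→finished(i3,t4) ✓  (m2,t5,i3)→finished(i3,t5) ✗  (m4,t2,i1)→finished(i1,t2) ✓  (m4,t2,i2)→finished(i2,t2) ✓  (m4,t2,i3)→finished(i3,t2) ✓  (m4,t4,i1)→finished(i1,t4) ✓  (m4,t4,i4)→finished(i4,t4) ✗  (m4,t5,i4)→finished(i4,t5) ✗  (m4,t6,i2)→finished(i2,t6) ✗  (m5,t4,i1)→finished(i1,t4) ✓
Counterexamples (restrictor triples failing the scope): 7.

7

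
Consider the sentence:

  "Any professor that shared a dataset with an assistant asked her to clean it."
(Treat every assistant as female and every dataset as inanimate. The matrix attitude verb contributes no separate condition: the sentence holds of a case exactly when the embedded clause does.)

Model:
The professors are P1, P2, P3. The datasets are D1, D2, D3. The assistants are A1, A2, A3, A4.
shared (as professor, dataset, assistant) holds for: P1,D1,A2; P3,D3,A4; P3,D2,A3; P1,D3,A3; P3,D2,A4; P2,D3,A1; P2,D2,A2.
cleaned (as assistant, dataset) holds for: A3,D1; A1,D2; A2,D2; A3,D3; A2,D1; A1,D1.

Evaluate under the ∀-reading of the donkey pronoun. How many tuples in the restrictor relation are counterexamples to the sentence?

"her" takes "an assistant" as antecedent and "it" takes "a dataset"; both are donkey pronouns co-varying with the restrictor.
Strong reading: for every (p,d,a) with shared(p,d,a), cleaned(a,d).
Restrictor triples: (P1,D1,A2)→cleaned(A2,D1) ✓  (P1,D3,A3)→cleaned(A3,D3) ✓  (P2,D2,A2)→cleaned(A2,D2) ✓  (P2,D3,A1)→cleaned(A1,D3) ✗  (P3,D2,A3)→cleaned(A3,D2) ✗  (P3,D2,A4)→cleaned(A4,D2) ✗  (P3,D3,A4)→cleaned(A4,D3) ✗
Counterexamples (restrictor triples failing the scope): 4.

4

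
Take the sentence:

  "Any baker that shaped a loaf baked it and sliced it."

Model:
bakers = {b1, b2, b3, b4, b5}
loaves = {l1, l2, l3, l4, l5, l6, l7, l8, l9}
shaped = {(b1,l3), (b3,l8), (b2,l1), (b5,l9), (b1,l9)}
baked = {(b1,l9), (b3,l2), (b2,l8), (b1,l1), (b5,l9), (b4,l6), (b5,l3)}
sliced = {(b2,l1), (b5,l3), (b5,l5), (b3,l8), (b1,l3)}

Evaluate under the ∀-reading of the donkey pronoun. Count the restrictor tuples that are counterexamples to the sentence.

5

"it" takes "a loaf" as antecedent — a donkey pronoun bound across the clause boundary.
Strong reading: for every (b,l) with shaped(b,l), baked(b,l) ∧ sliced(b,l).
Restrictor pairs: (b1,l3) ✗  (b1,l9) ✗  (b2,l1) ✗  (b3,l8) ✗  (b5,l9) ✗
Counterexamples (restrictor pairs failing the scope): 5.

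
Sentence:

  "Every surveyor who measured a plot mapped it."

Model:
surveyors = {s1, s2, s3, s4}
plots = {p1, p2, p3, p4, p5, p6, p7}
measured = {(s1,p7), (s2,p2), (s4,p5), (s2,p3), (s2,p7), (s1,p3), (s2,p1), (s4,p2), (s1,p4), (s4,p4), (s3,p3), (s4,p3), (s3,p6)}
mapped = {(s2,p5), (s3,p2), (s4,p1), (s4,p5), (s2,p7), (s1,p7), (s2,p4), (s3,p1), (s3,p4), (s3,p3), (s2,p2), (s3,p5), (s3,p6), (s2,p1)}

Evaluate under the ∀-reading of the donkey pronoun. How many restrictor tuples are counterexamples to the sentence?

6

"it" takes "a plot" as antecedent — a donkey pronoun bound across the clause boundary.
Strong reading: for every (s,p) with measured(s,p), mapped(s,p).
Restrictor pairs: (s1,p3) ✗  (s1,p4) ✗  (s1,p7) ✓  (s2,p1) ✓  (s2,p2) ✓  (s2,p3) ✗  (s2,p7) ✓  (s3,p3) ✓  (s3,p6) ✓  (s4,p2) ✗  (s4,p3) ✗  (s4,p4) ✗  (s4,p5) ✓
Counterexamples (restrictor pairs failing the scope): 6.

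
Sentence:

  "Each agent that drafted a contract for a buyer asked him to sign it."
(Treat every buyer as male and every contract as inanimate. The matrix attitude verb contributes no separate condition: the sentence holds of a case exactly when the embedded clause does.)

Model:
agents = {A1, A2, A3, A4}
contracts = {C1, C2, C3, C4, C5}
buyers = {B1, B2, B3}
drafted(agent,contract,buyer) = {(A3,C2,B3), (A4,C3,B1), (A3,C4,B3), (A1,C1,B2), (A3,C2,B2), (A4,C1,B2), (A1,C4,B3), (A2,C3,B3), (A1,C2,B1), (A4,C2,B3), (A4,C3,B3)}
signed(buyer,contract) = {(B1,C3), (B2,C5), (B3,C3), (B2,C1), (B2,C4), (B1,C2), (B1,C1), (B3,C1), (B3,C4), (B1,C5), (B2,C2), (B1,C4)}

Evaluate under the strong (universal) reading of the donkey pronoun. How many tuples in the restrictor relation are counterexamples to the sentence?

"him" takes "a buyer" as antecedent and "it" takes "a contract"; both are donkey pronouns co-varying with the restrictor.
Strong reading: for every (a,c,b) with drafted(a,c,b), signed(b,c).
Restrictor triples: (A1,C1,B2)→signed(B2,C1) ✓  (A1,C2,B1)→signed(B1,C2) ✓  (A1,C4,B3)→signed(B3,C4) ✓  (A2,C3,B3)→signed(B3,C3) ✓  (A3,C2,B2)→signed(B2,C2) ✓  (A3,C2,B3)→signed(B3,C2) ✗  (A3,C4,B3)→signed(B3,C4) ✓  (A4,C1,B2)→signed(B2,C1) ✓  (A4,C2,B3)→signed(B3,C2) ✗  (A4,C3,B1)→signed(B1,C3) ✓  (A4,C3,B3)→signed(B3,C3) ✓
Counterexamples (restrictor triples failing the scope): 2.

2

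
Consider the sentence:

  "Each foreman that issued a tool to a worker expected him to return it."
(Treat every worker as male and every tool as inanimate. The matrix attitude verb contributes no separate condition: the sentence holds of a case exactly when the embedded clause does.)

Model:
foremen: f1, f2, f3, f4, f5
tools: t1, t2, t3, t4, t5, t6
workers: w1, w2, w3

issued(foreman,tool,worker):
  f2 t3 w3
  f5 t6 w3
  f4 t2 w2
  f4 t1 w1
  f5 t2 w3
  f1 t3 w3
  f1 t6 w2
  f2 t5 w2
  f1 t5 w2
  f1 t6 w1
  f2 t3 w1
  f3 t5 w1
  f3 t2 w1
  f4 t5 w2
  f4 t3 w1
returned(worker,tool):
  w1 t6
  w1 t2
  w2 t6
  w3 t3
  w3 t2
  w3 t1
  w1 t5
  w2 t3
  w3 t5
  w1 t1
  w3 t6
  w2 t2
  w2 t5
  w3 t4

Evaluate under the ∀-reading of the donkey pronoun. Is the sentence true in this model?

False

"him" takes "a worker" as antecedent and "it" takes "a tool"; both are donkey pronouns co-varying with the restrictor.
Strong reading: for every (f,t,w) with issued(f,t,w), returned(w,t).
Restrictor triples: (f1,t3,w3)→returned(w3,t3) ✓  (f1,t5,w2)→returned(w2,t5) ✓  (f1,t6,w1)→returned(w1,t6) ✓  (f1,t6,w2)→returned(w2,t6) ✓  (f2,t3,w1)→returned(w1,t3) ✗  (f2,t3,w3)→returned(w3,t3) ✓  (f2,t5,w2)→returned(w2,t5) ✓  (f3,t2,w1)→returned(w1,t2) ✓  (f3,t5,w1)→returned(w1,t5) ✓  (f4,t1,w1)→returned(w1,t1) ✓  (f4,t2,w2)→returned(w2,t2) ✓  (f4,t3,w1)→returned(w1,t3) ✗  (f4,t5,w2)→returned(w2,t5) ✓  (f5,t2,w3)→returned(w3,t2) ✓  (f5,t6,w3)→returned(w3,t6) ✓
Counterexample: (f2,t3,w1) — returned(w1,t3) does not hold.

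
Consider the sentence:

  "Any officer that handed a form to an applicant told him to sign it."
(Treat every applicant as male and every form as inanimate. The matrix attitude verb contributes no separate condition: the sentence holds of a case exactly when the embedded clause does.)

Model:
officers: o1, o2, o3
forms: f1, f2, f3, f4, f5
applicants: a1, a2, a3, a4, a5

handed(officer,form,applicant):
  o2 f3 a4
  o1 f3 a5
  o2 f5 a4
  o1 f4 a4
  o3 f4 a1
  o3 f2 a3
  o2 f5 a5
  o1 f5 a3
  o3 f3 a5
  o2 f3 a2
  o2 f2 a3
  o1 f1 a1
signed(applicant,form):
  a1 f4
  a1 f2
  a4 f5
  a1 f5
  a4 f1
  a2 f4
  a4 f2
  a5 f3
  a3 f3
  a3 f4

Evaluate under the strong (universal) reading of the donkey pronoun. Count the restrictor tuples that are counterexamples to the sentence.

"him" takes "an applicant" as antecedent and "it" takes "a form"; both are donkey pronouns co-varying with the restrictor.
Strong reading: for every (o,f,a) with handed(o,f,a), signed(a,f).
Restrictor triples: (o1,f1,a1)→signed(a1,f1) ✗  (o1,f3,a5)→signed(a5,f3) ✓  (o1,f4,a4)→signed(a4,f4) ✗  (o1,f5,a3)→signed(a3,f5) ✗  (o2,f2,a3)→signed(a3,f2) ✗  (o2,f3,a2)→signed(a2,f3) ✗  (o2,f3,a4)→signed(a4,f3) ✗  (o2,f5,a4)→signed(a4,f5) ✓  (o2,f5,a5)→signed(a5,f5) ✗  (o3,f2,a3)→signed(a3,f2) ✗  (o3,f3,a5)→signed(a5,f3) ✓  (o3,f4,a1)→signed(a1,f4) ✓
Counterexamples (restrictor triples failing the scope): 8.

8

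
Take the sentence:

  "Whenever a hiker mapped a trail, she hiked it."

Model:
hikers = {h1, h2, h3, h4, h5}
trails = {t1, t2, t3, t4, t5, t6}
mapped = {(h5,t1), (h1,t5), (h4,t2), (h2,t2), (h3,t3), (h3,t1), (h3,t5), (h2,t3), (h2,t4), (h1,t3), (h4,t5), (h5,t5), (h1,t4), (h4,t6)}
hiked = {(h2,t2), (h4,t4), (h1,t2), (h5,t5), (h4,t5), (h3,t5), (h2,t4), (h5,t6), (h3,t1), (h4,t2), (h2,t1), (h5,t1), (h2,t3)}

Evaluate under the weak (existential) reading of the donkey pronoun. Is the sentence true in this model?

"it" takes "a trail" as antecedent — a donkey pronoun bound across the clause boundary.
Weak reading: every hiker h with some mapped-trail has at least one mapped-trail t such that hiked(h,t).
Per hiker: h1:✗  h2:✓  h3:✓  h4:✓  h5:✓
h1 has no witness among its mapped-trails.

False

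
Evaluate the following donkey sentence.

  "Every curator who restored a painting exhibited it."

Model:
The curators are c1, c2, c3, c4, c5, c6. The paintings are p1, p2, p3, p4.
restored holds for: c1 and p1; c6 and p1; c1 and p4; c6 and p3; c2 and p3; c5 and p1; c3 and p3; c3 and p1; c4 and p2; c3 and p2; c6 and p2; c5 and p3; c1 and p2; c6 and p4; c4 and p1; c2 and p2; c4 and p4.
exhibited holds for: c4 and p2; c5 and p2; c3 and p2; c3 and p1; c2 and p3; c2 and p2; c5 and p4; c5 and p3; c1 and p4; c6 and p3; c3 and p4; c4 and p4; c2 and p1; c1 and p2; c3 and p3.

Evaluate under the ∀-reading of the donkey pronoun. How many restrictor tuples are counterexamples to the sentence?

"it" takes "a painting" as antecedent — a donkey pronoun bound across the clause boundary.
Strong reading: for every (c,p) with restored(c,p), exhibited(c,p).
Restrictor pairs: (c1,p1) ✗  (c1,p2) ✓  (c1,p4) ✓  (c2,p2) ✓  (c2,p3) ✓  (c3,p1) ✓  (c3,p2) ✓  (c3,p3) ✓  (c4,p1) ✗  (c4,p2) ✓  (c4,p4) ✓  (c5,p1) ✗  (c5,p3) ✓  (c6,p1) ✗  (c6,p2) ✗  (c6,p3) ✓  (c6,p4) ✗
Counterexamples (restrictor pairs failing the scope): 6.

6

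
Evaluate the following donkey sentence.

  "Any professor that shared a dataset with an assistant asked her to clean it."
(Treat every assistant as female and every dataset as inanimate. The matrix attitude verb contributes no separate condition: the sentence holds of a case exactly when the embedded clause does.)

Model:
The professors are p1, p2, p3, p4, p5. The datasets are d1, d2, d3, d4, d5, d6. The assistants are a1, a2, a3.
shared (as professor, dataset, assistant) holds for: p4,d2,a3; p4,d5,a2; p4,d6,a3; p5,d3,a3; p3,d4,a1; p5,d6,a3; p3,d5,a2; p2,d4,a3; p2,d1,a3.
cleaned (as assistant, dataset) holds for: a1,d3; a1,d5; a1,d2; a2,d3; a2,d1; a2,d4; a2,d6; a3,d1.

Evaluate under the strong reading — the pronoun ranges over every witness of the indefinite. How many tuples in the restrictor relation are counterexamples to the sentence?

"her" takes "an assistant" as antecedent and "it" takes "a dataset"; both are donkey pronouns co-varying with the restrictor.
Strong reading: for every (p,d,a) with shared(p,d,a), cleaned(a,d).
Restrictor triples: (p2,d1,a3)→cleaned(a3,d1) ✓  (p2,d4,a3)→cleaned(a3,d4) ✗  (p3,d4,a1)→cleaned(a1,d4) ✗  (p3,d5,a2)→cleaned(a2,d5) ✗  (p4,d2,a3)→cleaned(a3,d2) ✗  (p4,d5,a2)→cleaned(a2,d5) ✗  (p4,d6,a3)→cleaned(a3,d6) ✗  (p5,d3,a3)→cleaned(a3,d3) ✗  (p5,d6,a3)→cleaned(a3,d6) ✗
Counterexamples (restrictor triples failing the scope): 8.

8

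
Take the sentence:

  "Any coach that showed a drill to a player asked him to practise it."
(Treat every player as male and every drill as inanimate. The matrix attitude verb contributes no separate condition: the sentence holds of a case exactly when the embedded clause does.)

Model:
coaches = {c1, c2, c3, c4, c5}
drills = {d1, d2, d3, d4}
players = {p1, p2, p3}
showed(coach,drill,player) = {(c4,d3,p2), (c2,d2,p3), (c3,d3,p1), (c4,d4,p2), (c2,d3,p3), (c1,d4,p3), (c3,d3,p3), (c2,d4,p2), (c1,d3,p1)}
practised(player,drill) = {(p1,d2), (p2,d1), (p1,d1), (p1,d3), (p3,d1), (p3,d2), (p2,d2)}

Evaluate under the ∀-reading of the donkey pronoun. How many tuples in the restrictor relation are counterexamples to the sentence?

6

"him" takes "a player" as antecedent and "it" takes "a drill"; both are donkey pronouns co-varying with the restrictor.
Strong reading: for every (c,d,p) with showed(c,d,p), practised(p,d).
Restrictor triples: (c1,d3,p1)→practised(p1,d3) ✓  (c1,d4,p3)→practised(p3,d4) ✗  (c2,d2,p3)→practised(p3,d2) ✓  (c2,d3,p3)→practised(p3,d3) ✗  (c2,d4,p2)→practised(p2,d4) ✗  (c3,d3,p1)→practised(p1,d3) ✓  (c3,d3,p3)→practised(p3,d3) ✗  (c4,d3,p2)→practised(p2,d3) ✗  (c4,d4,p2)→practised(p2,d4) ✗
Counterexamples (restrictor triples failing the scope): 6.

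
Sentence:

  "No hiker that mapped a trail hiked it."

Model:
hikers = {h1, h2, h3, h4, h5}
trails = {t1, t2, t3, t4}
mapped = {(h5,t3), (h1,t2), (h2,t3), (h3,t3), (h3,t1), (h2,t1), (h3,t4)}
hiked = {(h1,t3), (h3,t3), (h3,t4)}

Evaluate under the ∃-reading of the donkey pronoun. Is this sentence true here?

False

"it" takes "a trail" as antecedent — a donkey pronoun bound across the clause boundary.
Truth condition: for no (h,t) with mapped(h,t) does hiked(h,t) hold.
Restrictor pairs — does the scope hold? (h1,t2):fails  (h2,t1):fails  (h2,t3):fails  (h3,t1):fails  (h3,t3):holds  (h3,t4):holds  (h5,t3):fails
Scope holds for 2 pair(s), so the sentence is false.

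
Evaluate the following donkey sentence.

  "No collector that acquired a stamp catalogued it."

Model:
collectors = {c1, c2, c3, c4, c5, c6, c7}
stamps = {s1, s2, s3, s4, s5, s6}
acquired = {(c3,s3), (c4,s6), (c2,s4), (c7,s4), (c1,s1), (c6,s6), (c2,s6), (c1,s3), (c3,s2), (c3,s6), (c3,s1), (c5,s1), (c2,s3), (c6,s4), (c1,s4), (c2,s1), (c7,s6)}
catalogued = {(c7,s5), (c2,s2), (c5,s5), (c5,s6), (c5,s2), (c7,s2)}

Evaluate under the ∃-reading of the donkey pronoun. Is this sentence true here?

"it" takes "a stamp" as antecedent — a donkey pronoun bound across the clause boundary.
Truth condition: for no (c,s) with acquired(c,s) does catalogued(c,s) hold.
Restrictor pairs — does the scope hold? (c1,s1):fails  (c1,s3):fails  (c1,s4):fails  (c2,s1):fails  (c2,s3):fails  (c2,s4):fails  (c2,s6):fails  (c3,s1):fails  (c3,s2):fails  (c3,s3):fails  (c3,s6):fails  (c4,s6):fails  (c5,s1):fails  (c6,s4):fails  (c6,s6):fails  (c7,s4):fails  (c7,s6):fails
Scope holds for no restrictor pair, so the sentence is true.

True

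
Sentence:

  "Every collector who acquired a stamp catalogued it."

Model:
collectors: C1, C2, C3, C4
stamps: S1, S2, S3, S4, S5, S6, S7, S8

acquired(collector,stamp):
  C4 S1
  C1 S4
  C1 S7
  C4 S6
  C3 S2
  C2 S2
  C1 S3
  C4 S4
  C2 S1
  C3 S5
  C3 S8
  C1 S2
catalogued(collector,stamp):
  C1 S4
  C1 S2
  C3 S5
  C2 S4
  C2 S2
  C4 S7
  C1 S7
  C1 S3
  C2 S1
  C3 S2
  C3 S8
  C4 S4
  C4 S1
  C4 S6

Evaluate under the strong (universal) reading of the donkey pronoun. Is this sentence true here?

True

"it" takes "a stamp" as antecedent — a donkey pronoun bound across the clause boundary.
Strong reading: for every (c,s) with acquired(c,s), catalogued(c,s).
Restrictor pairs: (C1,S2) ✓  (C1,S3) ✓  (C1,S4) ✓  (C1,S7) ✓  (C2,S1) ✓  (C2,S2) ✓  (C3,S2) ✓  (C3,S5) ✓  (C3,S8) ✓  (C4,S1) ✓  (C4,S4) ✓  (C4,S6) ✓
Every restrictor pair satisfies the scope.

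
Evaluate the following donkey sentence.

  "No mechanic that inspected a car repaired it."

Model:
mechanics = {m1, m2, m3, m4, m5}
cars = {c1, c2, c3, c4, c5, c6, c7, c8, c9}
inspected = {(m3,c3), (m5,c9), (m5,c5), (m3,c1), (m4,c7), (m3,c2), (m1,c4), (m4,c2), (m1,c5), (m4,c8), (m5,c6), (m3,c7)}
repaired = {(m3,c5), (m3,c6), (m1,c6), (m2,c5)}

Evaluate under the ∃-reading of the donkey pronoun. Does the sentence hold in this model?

"it" takes "a car" as antecedent — a donkey pronoun bound across the clause boundary.
Truth condition: for no (m,c) with inspected(m,c) does repaired(m,c) hold.
Restrictor pairs — does the scope hold? (m1,c4):fails  (m1,c5):fails  (m3,c1):fails  (m3,c2):fails  (m3,c3):fails  (m3,c7):fails  (m4,c2):fails  (m4,c7):fails  (m4,c8):fails  (m5,c5):fails  (m5,c6):fails  (m5,c9):fails
Scope holds for no restrictor pair, so the sentence is true.

True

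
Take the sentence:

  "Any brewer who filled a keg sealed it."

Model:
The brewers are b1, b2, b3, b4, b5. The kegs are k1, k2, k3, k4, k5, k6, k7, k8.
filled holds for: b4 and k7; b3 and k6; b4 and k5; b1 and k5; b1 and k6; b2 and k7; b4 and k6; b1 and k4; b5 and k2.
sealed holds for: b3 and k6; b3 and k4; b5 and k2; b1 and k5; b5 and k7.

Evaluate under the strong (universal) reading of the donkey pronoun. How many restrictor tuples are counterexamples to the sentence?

"it" takes "a keg" as antecedent — a donkey pronoun bound across the clause boundary.
Strong reading: for every (b,k) with filled(b,k), sealed(b,k).
Restrictor pairs: (b1,k4) ✗  (b1,k5) ✓  (b1,k6) ✗  (b2,k7) ✗  (b3,k6) ✓  (b4,k5) ✗  (b4,k6) ✗  (b4,k7) ✗  (b5,k2) ✓
Counterexamples (restrictor pairs failing the scope): 6.

6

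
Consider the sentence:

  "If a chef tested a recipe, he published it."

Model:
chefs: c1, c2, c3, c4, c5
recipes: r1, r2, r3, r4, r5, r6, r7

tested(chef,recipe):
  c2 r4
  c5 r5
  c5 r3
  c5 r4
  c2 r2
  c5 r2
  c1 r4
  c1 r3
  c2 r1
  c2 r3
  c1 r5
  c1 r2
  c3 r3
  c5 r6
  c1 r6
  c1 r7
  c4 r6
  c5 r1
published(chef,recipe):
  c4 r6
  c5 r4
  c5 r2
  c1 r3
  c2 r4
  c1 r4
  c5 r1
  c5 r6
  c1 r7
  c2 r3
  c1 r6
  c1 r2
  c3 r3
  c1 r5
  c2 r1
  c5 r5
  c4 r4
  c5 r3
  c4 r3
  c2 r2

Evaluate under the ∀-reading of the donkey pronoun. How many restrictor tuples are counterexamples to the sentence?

"it" takes "a recipe" as antecedent — a donkey pronoun bound across the clause boundary.
Strong reading: for every (c,r) with tested(c,r), published(c,r).
Restrictor pairs: (c1,r2) ✓  (c1,r3) ✓  (c1,r4) ✓  (c1,r5) ✓  (c1,r6) ✓  (c1,r7) ✓  (c2,r1) ✓  (c2,r2) ✓  (c2,r3) ✓  (c2,r4) ✓  (c3,r3) ✓  (c4,r6) ✓  (c5,r1) ✓  (c5,r2) ✓  (c5,r3) ✓  (c5,r4) ✓  (c5,r5) ✓  (c5,r6) ✓
Counterexamples (restrictor pairs failing the scope): 0.

0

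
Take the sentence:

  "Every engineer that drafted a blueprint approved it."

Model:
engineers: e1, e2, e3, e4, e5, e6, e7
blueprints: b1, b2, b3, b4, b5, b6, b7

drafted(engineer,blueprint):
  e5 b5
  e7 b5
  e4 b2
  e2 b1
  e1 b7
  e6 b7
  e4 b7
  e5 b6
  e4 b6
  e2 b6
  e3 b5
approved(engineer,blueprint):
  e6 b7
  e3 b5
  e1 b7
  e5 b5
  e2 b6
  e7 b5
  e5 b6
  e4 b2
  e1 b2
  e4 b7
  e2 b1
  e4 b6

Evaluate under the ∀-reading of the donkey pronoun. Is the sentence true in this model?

True

"it" takes "a blueprint" as antecedent — a donkey pronoun bound across the clause boundary.
Strong reading: for every (e,b) with drafted(e,b), approved(e,b).
Restrictor pairs: (e1,b7) ✓  (e2,b1) ✓  (e2,b6) ✓  (e3,b5) ✓  (e4,b2) ✓  (e4,b6) ✓  (e4,b7) ✓  (e5,b5) ✓  (e5,b6) ✓  (e6,b7) ✓  (e7,b5) ✓
Every restrictor pair satisfies the scope.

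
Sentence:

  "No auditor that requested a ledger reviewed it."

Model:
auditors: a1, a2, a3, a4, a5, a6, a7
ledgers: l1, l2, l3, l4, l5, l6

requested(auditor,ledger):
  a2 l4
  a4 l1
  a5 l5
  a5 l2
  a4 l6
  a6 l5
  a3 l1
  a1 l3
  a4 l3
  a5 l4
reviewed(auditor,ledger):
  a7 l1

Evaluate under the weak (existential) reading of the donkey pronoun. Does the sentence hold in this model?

"it" takes "a ledger" as antecedent — a donkey pronoun bound across the clause boundary.
Truth condition: for no (a,l) with requested(a,l) does reviewed(a,l) hold.
Restrictor pairs — does the scope hold? (a1,l3):fails  (a2,l4):fails  (a3,l1):fails  (a4,l1):fails  (a4,l3):fails  (a4,l6):fails  (a5,l2):fails  (a5,l4):fails  (a5,l5):fails  (a6,l5):fails
Scope holds for no restrictor pair, so the sentence is true.

True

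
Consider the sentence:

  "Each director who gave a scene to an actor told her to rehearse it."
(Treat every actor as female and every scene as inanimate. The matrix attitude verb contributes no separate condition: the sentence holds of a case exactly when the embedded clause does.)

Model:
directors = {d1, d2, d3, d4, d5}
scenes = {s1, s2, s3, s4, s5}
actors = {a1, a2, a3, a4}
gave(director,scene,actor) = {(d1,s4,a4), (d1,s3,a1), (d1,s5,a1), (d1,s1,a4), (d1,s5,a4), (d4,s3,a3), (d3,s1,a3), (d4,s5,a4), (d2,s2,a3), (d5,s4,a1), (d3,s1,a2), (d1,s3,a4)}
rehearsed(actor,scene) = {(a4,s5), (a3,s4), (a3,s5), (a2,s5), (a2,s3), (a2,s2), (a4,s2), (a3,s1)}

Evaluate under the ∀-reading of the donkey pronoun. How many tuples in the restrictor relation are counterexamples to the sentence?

"her" takes "an actor" as antecedent and "it" takes "a scene"; both are donkey pronouns co-varying with the restrictor.
Strong reading: for every (d,s,a) with gave(d,s,a), rehearsed(a,s).
Restrictor triples: (d1,s1,a4)→rehearsed(a4,s1) ✗  (d1,s3,a1)→rehearsed(a1,s3) ✗  (d1,s3,a4)→rehearsed(a4,s3) ✗  (d1,s4,a4)→rehearsed(a4,s4) ✗  (d1,s5,a1)→rehearsed(a1,s5) ✗  (d1,s5,a4)→rehearsed(a4,s5) ✓  (d2,s2,a3)→rehearsed(a3,s2) ✗  (d3,s1,a2)→rehearsed(a2,s1) ✗  (d3,s1,a3)→rehearsed(a3,s1) ✓  (d4,s3,a3)→rehearsed(a3,s3) ✗  (d4,s5,a4)→rehearsed(a4,s5) ✓  (d5,s4,a1)→rehearsed(a1,s4) ✗
Counterexamples (restrictor triples failing the scope): 9.

9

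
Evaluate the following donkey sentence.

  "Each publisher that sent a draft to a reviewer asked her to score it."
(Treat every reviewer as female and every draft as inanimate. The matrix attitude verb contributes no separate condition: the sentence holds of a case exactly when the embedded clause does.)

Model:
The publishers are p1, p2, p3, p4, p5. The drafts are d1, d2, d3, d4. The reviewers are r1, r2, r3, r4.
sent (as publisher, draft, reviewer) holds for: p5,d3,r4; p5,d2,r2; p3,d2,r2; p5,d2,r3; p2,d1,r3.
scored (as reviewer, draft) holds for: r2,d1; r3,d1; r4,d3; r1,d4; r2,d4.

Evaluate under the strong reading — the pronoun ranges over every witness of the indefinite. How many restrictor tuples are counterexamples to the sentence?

3

"her" takes "a reviewer" as antecedent and "it" takes "a draft"; both are donkey pronouns co-varying with the restrictor.
Strong reading: for every (p,d,r) with sent(p,d,r), scored(r,d).
Restrictor triples: (p2,d1,r3)→scored(r3,d1) ✓  (p3,d2,r2)→scored(r2,d2) ✗  (p5,d2,r2)→scored(r2,d2) ✗  (p5,d2,r3)→scored(r3,d2) ✗  (p5,d3,r4)→scored(r4,d3) ✓
Counterexamples (restrictor triples failing the scope): 3.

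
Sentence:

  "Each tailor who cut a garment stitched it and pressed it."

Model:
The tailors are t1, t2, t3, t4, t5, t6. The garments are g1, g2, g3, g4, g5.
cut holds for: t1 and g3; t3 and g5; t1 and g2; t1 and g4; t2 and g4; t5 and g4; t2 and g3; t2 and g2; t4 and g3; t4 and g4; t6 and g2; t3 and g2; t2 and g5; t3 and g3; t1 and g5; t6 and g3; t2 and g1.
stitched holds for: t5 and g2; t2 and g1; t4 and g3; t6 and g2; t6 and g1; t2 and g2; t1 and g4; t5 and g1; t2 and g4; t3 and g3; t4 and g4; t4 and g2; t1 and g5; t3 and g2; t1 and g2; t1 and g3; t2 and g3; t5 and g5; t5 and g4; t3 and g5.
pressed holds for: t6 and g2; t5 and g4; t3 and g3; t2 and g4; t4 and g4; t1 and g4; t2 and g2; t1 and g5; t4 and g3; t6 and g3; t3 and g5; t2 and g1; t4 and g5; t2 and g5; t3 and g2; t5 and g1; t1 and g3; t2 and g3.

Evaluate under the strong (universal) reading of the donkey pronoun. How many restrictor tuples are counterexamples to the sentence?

3

"it" takes "a garment" as antecedent — a donkey pronoun bound across the clause boundary.
Strong reading: for every (t,g) with cut(t,g), stitched(t,g) ∧ pressed(t,g).
Restrictor pairs: (t1,g2) ✗  (t1,g3) ✓  (t1,g4) ✓  (t1,g5) ✓  (t2,g1) ✓  (t2,g2) ✓  (t2,g3) ✓  (t2,g4) ✓  (t2,g5) ✗  (t3,g2) ✓  (t3,g3) ✓  (t3,g5) ✓  (t4,g3) ✓  (t4,g4) ✓  (t5,g4) ✓  (t6,g2) ✓  (t6,g3) ✗
Counterexamples (restrictor pairs failing the scope): 3.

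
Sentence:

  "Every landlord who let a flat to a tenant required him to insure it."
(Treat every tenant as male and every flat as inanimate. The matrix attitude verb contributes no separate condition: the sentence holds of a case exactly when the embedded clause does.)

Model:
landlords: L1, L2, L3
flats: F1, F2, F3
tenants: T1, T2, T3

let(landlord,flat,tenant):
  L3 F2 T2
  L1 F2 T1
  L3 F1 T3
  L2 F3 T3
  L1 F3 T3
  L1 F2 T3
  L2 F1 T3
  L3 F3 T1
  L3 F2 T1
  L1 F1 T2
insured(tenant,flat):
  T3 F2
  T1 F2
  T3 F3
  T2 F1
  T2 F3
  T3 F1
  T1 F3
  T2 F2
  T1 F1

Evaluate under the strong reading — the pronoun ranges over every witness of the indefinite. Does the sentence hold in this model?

"him" takes "a tenant" as antecedent and "it" takes "a flat"; both are donkey pronouns co-varying with the restrictor.
Strong reading: for every (l,f,t) with let(l,f,t), insured(t,f).
Restrictor triples: (L1,F1,T2)→insured(T2,F1) ✓  (L1,F2,T1)→insured(T1,F2) ✓  (L1,F2,T3)→insured(T3,F2) ✓  (L1,F3,T3)→insured(T3,F3) ✓  (L2,F1,T3)→insured(T3,F1) ✓  (L2,F3,T3)→insured(T3,F3) ✓  (L3,F1,T3)→insured(T3,F1) ✓  (L3,F2,T1)→insured(T1,F2) ✓  (L3,F2,T2)→insured(T2,F2) ✓  (L3,F3,T1)→insured(T1,F3) ✓
Every restrictor triple satisfies the scope.

True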